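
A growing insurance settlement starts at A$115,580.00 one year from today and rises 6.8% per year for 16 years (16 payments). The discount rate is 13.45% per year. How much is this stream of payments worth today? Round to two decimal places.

A$1,076,850.84

Periodic rate r = 0.1345 per year.
Growing ordinary annuity: PV = PMT₁ × [1 − ((1+g)/(1+r))^n] / (r − g) = 115,580 × [1 − ((1+0.068)/(1+r))^16] / (r − 0.068) = A$1,076,850.84.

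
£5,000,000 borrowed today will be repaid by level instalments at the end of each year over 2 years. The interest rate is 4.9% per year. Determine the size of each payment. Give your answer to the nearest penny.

£2,685,214.74

Level ordinary annuity; solve PV = PMT × [(1 − (1+r)^−n)/r] for PMT.
Periodic rate r = 0.049 per year.
With n = 2: PMT = 5,000,000 / ([(1 − (1+r)^−n)/r]) = £2,685,214.74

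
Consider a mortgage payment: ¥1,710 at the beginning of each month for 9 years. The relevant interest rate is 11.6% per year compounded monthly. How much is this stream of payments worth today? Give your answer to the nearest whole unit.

¥115,413

This is an annuity due: 108 payments of ¥1,710 at the beginning of each month.
Periodic rate r = 0.116/12 per month; n is counted in months.
PV = PMT × [(1 − (1+r)^−n)/r] × (1+r) = 1,710 × [1 − (1+r)^−108] / r × (1+r) = ¥115,413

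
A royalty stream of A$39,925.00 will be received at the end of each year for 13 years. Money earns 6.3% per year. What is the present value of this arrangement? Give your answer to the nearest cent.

A$347,330.87

This is an ordinary annuity: 13 payments of A$39,925.00 at the end of each year.
Periodic rate r = 0.063 per year.
PV = PMT × [(1 − (1+r)^−n)/r] = 39,925 × [1 − (1+r)^−13] / r = A$347,330.87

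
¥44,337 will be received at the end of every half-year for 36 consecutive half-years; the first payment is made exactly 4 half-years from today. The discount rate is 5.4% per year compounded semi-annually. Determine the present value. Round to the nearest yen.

¥935,000

Ordinary annuity of 36 payments, first payment at period 4.
Periodic rate r = 0.054/2 per half-year; n is counted in half-years.
The ordinary-annuity PV formula values the stream one period before the first payment (period 3); discount that back 3 periods:
PV₀ = 44,337 × [1 − (1+r)^−36] / r × (1+r)^−3 = ¥935,000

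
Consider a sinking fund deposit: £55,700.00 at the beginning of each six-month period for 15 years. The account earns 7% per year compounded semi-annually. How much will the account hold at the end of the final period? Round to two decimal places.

£2,976,021.53

This is an annuity due: 30 deposits of £55,700.00 at the beginning of each six-month period.
Periodic rate r = 0.07/2 per half-year; n is counted in half-years.
FV = PMT × [((1+r)^n − 1)/r] × (1+r) = 55,700 × [(1+r)^30 − 1] / r × (1+r) = £2,976,021.53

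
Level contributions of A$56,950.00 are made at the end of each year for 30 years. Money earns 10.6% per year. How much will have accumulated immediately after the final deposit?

This is an ordinary annuity: 30 deposits of A$56,950.00 at the end of each year.
Periodic rate r = 0.106 per year.
FV = PMT × [((1+r)^n − 1)/r] = 56,950 × [(1+r)^30 − 1] / r = A$10,499,497.72

A$10,499,497.72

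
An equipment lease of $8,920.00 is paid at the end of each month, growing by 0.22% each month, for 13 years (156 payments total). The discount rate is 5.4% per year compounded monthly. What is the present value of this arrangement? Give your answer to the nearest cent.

$1,165,994.37

Periodic rate r = 0.054/12 per month; n is counted in months.
Growing ordinary annuity: PV = PMT₁ × [1 − ((1+g)/(1+r))^n] / (r − g) = 8,920 × [1 − ((1+0.0022)/(1+r))^156] / (r − 0.0022) = $1,165,994.37.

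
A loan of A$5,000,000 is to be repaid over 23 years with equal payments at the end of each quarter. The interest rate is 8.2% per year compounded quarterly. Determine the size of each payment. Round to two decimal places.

Level ordinary annuity; solve PV = PMT × [(1 − (1+r)^−n)/r] for PMT.
Periodic rate r = 0.082/4 per quarter; n is counted in quarters.
With n = 92: PMT = 5,000,000 / ([(1 − (1+r)^−n)/r]) = A$121,244.06

A$121,244.06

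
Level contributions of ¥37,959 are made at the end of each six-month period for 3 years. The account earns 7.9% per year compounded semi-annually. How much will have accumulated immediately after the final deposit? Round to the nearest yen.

¥251,465

This is an ordinary annuity: 6 deposits of ¥37,959 at the end of each six-month period.
Periodic rate r = 0.079/2 per half-year; n is counted in half-years.
FV = PMT × [((1+r)^n − 1)/r] = 37,959 × [(1+r)^6 − 1] / r = ¥251,465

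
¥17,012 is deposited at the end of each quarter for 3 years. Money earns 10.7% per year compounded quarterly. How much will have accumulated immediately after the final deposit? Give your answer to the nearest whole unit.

This is an ordinary annuity: 12 deposits of ¥17,012 at the end of each quarter.
Periodic rate r = 0.107/4 per quarter; n is counted in quarters.
FV = PMT × [((1+r)^n − 1)/r] = 17,012 × [(1+r)^12 − 1] / r = ¥237,025

¥237,025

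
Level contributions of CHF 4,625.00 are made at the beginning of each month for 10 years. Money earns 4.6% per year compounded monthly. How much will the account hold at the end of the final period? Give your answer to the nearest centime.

CHF 705,712.84

This is an annuity due: 120 deposits of CHF 4,625.00 at the beginning of each month.
Periodic rate r = 0.046/12 per month; n is counted in months.
FV = PMT × [((1+r)^n − 1)/r] × (1+r) = 4,625 × [(1+r)^120 − 1] / r × (1+r) = CHF 705,712.84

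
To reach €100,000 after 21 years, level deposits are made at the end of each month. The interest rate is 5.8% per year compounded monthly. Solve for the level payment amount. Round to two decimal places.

Level ordinary annuity; solve FV = PMT × [((1+r)^n − 1)/r] for PMT.
Periodic rate r = 0.058/12 per month; n is counted in months.
With n = 252: PMT = 100,000 / ([((1+r)^n − 1)/r]) = €203.89

€203.89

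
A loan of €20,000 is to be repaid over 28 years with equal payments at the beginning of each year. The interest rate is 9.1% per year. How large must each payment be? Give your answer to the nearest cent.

€1,827.71

Level annuity due; solve PV = PMT × [(1 − (1+r)^−n)/r] × (1+r) for PMT.
Periodic rate r = 0.091 per year.
With n = 28: PMT = 20,000 / ([(1 − (1+r)^−n)/r] × (1+r)) = €1,827.71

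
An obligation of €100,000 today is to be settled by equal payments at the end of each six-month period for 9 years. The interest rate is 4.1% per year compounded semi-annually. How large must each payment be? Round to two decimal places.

€6,699.57

Level ordinary annuity; solve PV = PMT × [(1 − (1+r)^−n)/r] for PMT.
Periodic rate r = 0.041/2 per half-year; n is counted in half-years.
With n = 18: PMT = 100,000 / ([(1 − (1+r)^−n)/r]) = €6,699.57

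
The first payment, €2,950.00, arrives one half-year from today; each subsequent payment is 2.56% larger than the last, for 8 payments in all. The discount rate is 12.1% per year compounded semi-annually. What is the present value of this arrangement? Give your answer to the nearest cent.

€19,852.39

Periodic rate r = 0.121/2 per half-year; n is counted in half-years.
Growing ordinary annuity: PV = PMT₁ × [1 − ((1+g)/(1+r))^n] / (r − g) = 2,950 × [1 − ((1+0.0256)/(1+r))^8] / (r − 0.0256) = €19,852.39.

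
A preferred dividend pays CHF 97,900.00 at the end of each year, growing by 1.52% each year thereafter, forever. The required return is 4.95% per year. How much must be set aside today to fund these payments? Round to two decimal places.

CHF 2,854,227.41

Periodic rate r = 0.0495 per year.
Growing perpetuity (Gordon): PV = PMT₁ / (r − g) = 97,900 / (r − 0.0152) = CHF 2,854,227.41.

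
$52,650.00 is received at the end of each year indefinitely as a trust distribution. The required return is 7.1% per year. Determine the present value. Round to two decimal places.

$741,549.30

Periodic rate r = 0.071 per year.
Level perpetuity: PV = PMT / r = 52,650 / (0.071) = $741,549.30.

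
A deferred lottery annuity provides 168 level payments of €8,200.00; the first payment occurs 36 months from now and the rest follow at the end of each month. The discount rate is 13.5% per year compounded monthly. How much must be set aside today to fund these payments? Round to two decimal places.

Ordinary annuity of 168 payments, first payment at period 36.
Periodic rate r = 0.135/12 per month; n is counted in months.
The ordinary-annuity PV formula values the stream one period before the first payment (period 35); discount that back 35 periods:
PV₀ = 8,200 × [1 − (1+r)^−168] / r × (1+r)^−35 = €417,506.22

€417,506.22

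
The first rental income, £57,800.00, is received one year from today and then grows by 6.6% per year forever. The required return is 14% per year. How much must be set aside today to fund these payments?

Periodic rate r = 0.14 per year.
Growing perpetuity (Gordon): PV = PMT₁ / (r − g) = 57,800 / (r − 0.066) = £781,081.08.

£781,081.08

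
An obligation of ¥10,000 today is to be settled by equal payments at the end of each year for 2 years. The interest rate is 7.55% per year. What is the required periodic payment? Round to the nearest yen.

Level ordinary annuity; solve PV = PMT × [(1 − (1+r)^−n)/r] for PMT.
Periodic rate r = 0.0755 per year.
With n = 2: PMT = 10,000 / ([(1 − (1+r)^−n)/r]) = ¥5,573

¥5,573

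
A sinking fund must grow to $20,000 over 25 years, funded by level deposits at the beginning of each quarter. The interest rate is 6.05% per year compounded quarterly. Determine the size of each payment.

$85.46

Level annuity due; solve FV = PMT × [((1+r)^n − 1)/r] × (1+r) for PMT.
Periodic rate r = 0.0605/4 per quarter; n is counted in quarters.
With n = 100: PMT = 20,000 / ([((1+r)^n − 1)/r] × (1+r)) = $85.46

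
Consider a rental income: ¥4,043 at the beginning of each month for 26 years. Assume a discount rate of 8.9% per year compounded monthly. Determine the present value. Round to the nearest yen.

¥494,408

This is an annuity due: 312 payments of ¥4,043 at the beginning of each month.
Periodic rate r = 0.089/12 per month; n is counted in months.
PV = PMT × [(1 − (1+r)^−n)/r] × (1+r) = 4,043 × [1 − (1+r)^−312] / r × (1+r) = ¥494,408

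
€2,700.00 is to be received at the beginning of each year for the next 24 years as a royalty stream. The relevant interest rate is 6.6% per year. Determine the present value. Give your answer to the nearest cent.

€34,203.11

This is an annuity due: 24 payments of €2,700.00 at the beginning of each year.
Periodic rate r = 0.066 per year.
PV = PMT × [(1 − (1+r)^−n)/r] × (1+r) = 2,700 × [1 − (1+r)^−24] / r × (1+r) = €34,203.11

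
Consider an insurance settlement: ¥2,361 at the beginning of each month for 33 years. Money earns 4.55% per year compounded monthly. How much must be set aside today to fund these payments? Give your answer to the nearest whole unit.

¥485,390

This is an annuity due: 396 payments of ¥2,361 at the beginning of each month.
Periodic rate r = 0.0455/12 per month; n is counted in months.
PV = PMT × [(1 − (1+r)^−n)/r] × (1+r) = 2,361 × [1 − (1+r)^−396] / r × (1+r) = ¥485,390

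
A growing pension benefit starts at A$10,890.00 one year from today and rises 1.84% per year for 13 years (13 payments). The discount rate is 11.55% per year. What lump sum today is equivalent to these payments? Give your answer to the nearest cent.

A$77,824.83

Periodic rate r = 0.1155 per year.
Growing ordinary annuity: PV = PMT₁ × [1 − ((1+g)/(1+r))^n] / (r − g) = 10,890 × [1 − ((1+0.0184)/(1+r))^13] / (r − 0.0184) = A$77,824.83.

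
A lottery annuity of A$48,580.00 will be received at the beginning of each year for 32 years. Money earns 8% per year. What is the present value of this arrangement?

A$599,953.25

This is an annuity due: 32 payments of A$48,580.00 at the beginning of each year.
Periodic rate r = 0.08 per year.
PV = PMT × [(1 − (1+r)^−n)/r] × (1+r) = 48,580 × [1 − (1+r)^−32] / r × (1+r) = A$599,953.25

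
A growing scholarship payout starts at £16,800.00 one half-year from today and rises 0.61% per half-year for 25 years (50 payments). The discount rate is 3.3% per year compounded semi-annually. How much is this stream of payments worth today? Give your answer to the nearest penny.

£649,413.27

Periodic rate r = 0.033/2 per half-year; n is counted in half-years.
Growing ordinary annuity: PV = PMT₁ × [1 − ((1+g)/(1+r))^n] / (r − g) = 16,800 × [1 − ((1+0.0061)/(1+r))^50] / (r − 0.0061) = £649,413.27.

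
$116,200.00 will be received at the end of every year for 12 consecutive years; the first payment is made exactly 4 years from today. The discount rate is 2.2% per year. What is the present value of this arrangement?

Ordinary annuity of 12 payments, first payment at period 4.
Periodic rate r = 0.022 per year.
The ordinary-annuity PV formula values the stream one period before the first payment (period 3); discount that back 3 periods:
PV₀ = 116,200 × [1 − (1+r)^−12] / r × (1+r)^−3 = $1,137,178.36

$1,137,178.36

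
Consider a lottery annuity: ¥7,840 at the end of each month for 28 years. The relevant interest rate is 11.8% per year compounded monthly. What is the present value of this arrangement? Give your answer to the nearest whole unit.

This is an ordinary annuity: 336 payments of ¥7,840 at the end of each month.
Periodic rate r = 0.118/12 per month; n is counted in months.
PV = PMT × [(1 − (1+r)^−n)/r] = 7,840 × [1 − (1+r)^−336] / r = ¥767,522

¥767,522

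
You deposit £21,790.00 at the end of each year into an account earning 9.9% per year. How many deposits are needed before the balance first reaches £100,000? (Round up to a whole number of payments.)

Periodic rate r = 0.099 per year.
Ordinary annuity FV: 100,000 = 21,790 × [((1+r)^n − 1)/r].
(1+r)^n = 1 + 100,000 × r / 21,790, so n = ln(1 + 100,000·r/21,790) / ln(1+r) = 3.97.
Round up to a whole number of payments: n = 4.

4 payments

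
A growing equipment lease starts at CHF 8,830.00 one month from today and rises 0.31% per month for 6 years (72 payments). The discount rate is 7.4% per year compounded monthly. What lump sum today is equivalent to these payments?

CHF 568,112.93

Periodic rate r = 0.074/12 per month; n is counted in months.
Growing ordinary annuity: PV = PMT₁ × [1 − ((1+g)/(1+r))^n] / (r − g) = 8,830 × [1 − ((1+0.0031)/(1+r))^72] / (r − 0.0031) = CHF 568,112.93.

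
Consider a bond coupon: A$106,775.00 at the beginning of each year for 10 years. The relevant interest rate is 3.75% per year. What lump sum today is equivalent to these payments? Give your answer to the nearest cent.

This is an annuity due: 10 payments of A$106,775.00 at the beginning of each year.
Periodic rate r = 0.0375 per year.
PV = PMT × [(1 − (1+r)^−n)/r] × (1+r) = 106,775 × [1 − (1+r)^−10] / r × (1+r) = A$909,804.87

A$909,804.87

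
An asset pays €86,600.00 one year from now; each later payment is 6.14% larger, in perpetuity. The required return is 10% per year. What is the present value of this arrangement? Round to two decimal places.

Periodic rate r = 0.1 per year.
Growing perpetuity (Gordon): PV = PMT₁ / (r − g) = 86,600 / (r − 0.0614) = €2,243,523.32.

€2,243,523.32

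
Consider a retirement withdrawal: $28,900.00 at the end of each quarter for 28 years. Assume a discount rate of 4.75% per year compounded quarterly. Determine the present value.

This is an ordinary annuity: 112 payments of $28,900.00 at the end of each quarter.
Periodic rate r = 0.0475/4 per quarter; n is counted in quarters.
PV = PMT × [(1 − (1+r)^−n)/r] = 28,900 × [1 − (1+r)^−112] / r = $1,784,967.30

$1,784,967.30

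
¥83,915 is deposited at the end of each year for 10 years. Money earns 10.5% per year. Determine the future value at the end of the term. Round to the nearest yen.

This is an ordinary annuity: 10 deposits of ¥83,915 at the end of each year.
Periodic rate r = 0.105 per year.
FV = PMT × [((1+r)^n − 1)/r] = 83,915 × [(1+r)^10 − 1] / r = ¥1,369,877

¥1,369,877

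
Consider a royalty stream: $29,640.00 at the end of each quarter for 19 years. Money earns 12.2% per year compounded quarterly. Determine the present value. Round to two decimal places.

This is an ordinary annuity: 76 payments of $29,640.00 at the end of each quarter.
Periodic rate r = 0.122/4 per quarter; n is counted in quarters.
PV = PMT × [(1 − (1+r)^−n)/r] = 29,640 × [1 − (1+r)^−76] / r = $872,735.90

$872,735.90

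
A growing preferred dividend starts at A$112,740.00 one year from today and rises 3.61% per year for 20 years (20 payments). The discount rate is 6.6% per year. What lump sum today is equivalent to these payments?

Periodic rate r = 0.066 per year.
Growing ordinary annuity: PV = PMT₁ × [1 − ((1+g)/(1+r))^n] / (r − g) = 112,740 × [1 − ((1+0.0361)/(1+r))^20] / (r − 0.0361) = A$1,636,068.25.

A$1,636,068.25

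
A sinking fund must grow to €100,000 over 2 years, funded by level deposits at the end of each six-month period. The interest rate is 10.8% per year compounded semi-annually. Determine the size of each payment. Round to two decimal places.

€23,063.68

Level ordinary annuity; solve FV = PMT × [((1+r)^n − 1)/r] for PMT.
Periodic rate r = 0.108/2 per half-year; n is counted in half-years.
With n = 4: PMT = 100,000 / ([((1+r)^n − 1)/r]) = €23,063.68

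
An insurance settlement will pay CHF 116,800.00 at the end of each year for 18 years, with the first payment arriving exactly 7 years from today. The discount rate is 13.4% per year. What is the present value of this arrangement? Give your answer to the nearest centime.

Ordinary annuity of 18 payments, first payment at period 7.
Periodic rate r = 0.134 per year.
The ordinary-annuity PV formula values the stream one period before the first payment (period 6); discount that back 6 periods:
PV₀ = 116,800 × [1 − (1+r)^−18] / r × (1+r)^−6 = CHF 367,261.71

CHF 367,261.71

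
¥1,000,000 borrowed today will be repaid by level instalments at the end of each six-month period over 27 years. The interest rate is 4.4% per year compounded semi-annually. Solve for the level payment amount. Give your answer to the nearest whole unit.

¥31,828

Level ordinary annuity; solve PV = PMT × [(1 − (1+r)^−n)/r] for PMT.
Periodic rate r = 0.044/2 per half-year; n is counted in half-years.
With n = 54: PMT = 1,000,000 / ([(1 − (1+r)^−n)/r]) = ¥31,828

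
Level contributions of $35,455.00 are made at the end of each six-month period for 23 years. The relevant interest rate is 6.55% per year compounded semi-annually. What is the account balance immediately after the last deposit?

This is an ordinary annuity: 46 deposits of $35,455.00 at the end of each six-month period.
Periodic rate r = 0.0655/2 per half-year; n is counted in half-years.
FV = PMT × [((1+r)^n − 1)/r] = 35,455 × [(1+r)^46 − 1] / r = $3,684,408.98

$3,684,408.98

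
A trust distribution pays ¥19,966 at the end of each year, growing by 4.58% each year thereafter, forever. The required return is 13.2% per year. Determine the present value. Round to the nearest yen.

Periodic rate r = 0.132 per year.
Growing perpetuity (Gordon): PV = PMT₁ / (r − g) = 19,966 / (r − 0.0458) = ¥231,624.

¥231,624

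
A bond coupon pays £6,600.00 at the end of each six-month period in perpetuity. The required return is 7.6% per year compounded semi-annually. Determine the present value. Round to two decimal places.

£173,684.21

Periodic rate r = 0.076/2 per half-year.
Level perpetuity: PV = PMT / r = 6,600 / (0.076/2) = £173,684.21.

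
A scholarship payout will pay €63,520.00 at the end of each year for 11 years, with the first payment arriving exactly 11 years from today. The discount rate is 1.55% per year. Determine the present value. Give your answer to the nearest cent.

€546,937.79

Ordinary annuity of 11 payments, first payment at period 11.
Periodic rate r = 0.0155 per year.
The ordinary-annuity PV formula values the stream one period before the first payment (period 10); discount that back 10 periods:
PV₀ = 63,520 × [1 − (1+r)^−11] / r × (1+r)^−10 = €546,937.79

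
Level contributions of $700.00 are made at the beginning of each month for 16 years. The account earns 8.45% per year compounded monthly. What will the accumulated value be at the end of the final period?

This is an annuity due: 192 deposits of $700.00 at the beginning of each month.
Periodic rate r = 0.0845/12 per month; n is counted in months.
FV = PMT × [((1+r)^n − 1)/r] × (1+r) = 700 × [(1+r)^192 − 1] / r × (1+r) = $284,996.13

$284,996.13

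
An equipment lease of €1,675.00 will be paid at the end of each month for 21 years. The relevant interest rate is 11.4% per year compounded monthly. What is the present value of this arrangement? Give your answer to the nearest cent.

This is an ordinary annuity: 252 payments of €1,675.00 at the end of each month.
Periodic rate r = 0.114/12 per month; n is counted in months.
PV = PMT × [(1 − (1+r)^−n)/r] = 1,675 × [1 − (1+r)^−252] / r = €160,041.66

€160,041.66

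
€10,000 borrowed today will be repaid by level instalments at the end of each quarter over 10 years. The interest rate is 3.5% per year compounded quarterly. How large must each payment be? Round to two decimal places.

Level ordinary annuity; solve PV = PMT × [(1 − (1+r)^−n)/r] for PMT.
Periodic rate r = 0.035/4 per quarter; n is counted in quarters.
With n = 40: PMT = 10,000 / ([(1 − (1+r)^−n)/r]) = €297.38

€297.38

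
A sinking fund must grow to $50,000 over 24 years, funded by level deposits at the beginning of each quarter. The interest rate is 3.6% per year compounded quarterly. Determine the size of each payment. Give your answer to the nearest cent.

$327.09

Level annuity due; solve FV = PMT × [((1+r)^n − 1)/r] × (1+r) for PMT.
Periodic rate r = 0.036/4 per quarter; n is counted in quarters.
With n = 96: PMT = 50,000 / ([((1+r)^n − 1)/r] × (1+r)) = $327.09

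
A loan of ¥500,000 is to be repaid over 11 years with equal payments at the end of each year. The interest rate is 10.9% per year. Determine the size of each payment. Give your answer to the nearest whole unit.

¥80,199

Level ordinary annuity; solve PV = PMT × [(1 − (1+r)^−n)/r] for PMT.
Periodic rate r = 0.109 per year.
With n = 11: PMT = 500,000 / ([(1 − (1+r)^−n)/r]) = ¥80,199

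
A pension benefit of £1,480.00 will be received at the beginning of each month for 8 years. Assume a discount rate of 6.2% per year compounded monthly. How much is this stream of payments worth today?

This is an annuity due: 96 payments of £1,480.00 at the beginning of each month.
Periodic rate r = 0.062/12 per month; n is counted in months.
PV = PMT × [(1 − (1+r)^−n)/r] × (1+r) = 1,480 × [1 − (1+r)^−96] / r × (1+r) = £112,368.27

£112,368.27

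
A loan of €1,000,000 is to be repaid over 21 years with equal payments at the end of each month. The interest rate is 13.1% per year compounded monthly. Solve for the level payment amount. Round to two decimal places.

€11,673.37

Level ordinary annuity; solve PV = PMT × [(1 − (1+r)^−n)/r] for PMT.
Periodic rate r = 0.131/12 per month; n is counted in months.
With n = 252: PMT = 1,000,000 / ([(1 − (1+r)^−n)/r]) = €11,673.37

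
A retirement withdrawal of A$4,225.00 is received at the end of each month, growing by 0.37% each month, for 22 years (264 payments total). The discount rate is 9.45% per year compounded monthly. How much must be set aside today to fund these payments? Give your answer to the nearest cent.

A$673,720.77

Periodic rate r = 0.0945/12 per month; n is counted in months.
Growing ordinary annuity: PV = PMT₁ × [1 − ((1+g)/(1+r))^n] / (r − g) = 4,225 × [1 − ((1+0.0037)/(1+r))^264] / (r − 0.0037) = A$673,720.77.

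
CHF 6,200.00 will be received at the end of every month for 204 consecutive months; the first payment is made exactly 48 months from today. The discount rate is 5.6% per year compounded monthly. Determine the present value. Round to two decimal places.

CHF 654,540.31

Ordinary annuity of 204 payments, first payment at period 48.
Periodic rate r = 0.056/12 per month; n is counted in months.
The ordinary-annuity PV formula values the stream one period before the first payment (period 47); discount that back 47 periods:
PV₀ = 6,200 × [1 − (1+r)^−204] / r × (1+r)^−47 = CHF 654,540.31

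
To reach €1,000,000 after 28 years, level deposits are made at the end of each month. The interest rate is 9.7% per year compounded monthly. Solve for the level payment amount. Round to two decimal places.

Level ordinary annuity; solve FV = PMT × [((1+r)^n − 1)/r] for PMT.
Periodic rate r = 0.097/12 per month; n is counted in months.
With n = 336: PMT = 1,000,000 / ([((1+r)^n − 1)/r]) = €579.22

€579.22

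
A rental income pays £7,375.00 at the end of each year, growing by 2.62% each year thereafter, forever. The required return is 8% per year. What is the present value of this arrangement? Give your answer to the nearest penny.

£137,081.78

Periodic rate r = 0.08 per year.
Growing perpetuity (Gordon): PV = PMT₁ / (r − g) = 7,375 / (r − 0.0262) = £137,081.78.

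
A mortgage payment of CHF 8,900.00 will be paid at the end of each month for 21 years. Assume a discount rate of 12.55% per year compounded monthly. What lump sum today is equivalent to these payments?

This is an ordinary annuity: 252 payments of CHF 8,900.00 at the end of each month.
Periodic rate r = 0.1255/12 per month; n is counted in months.
PV = PMT × [(1 − (1+r)^−n)/r] = 8,900 × [1 − (1+r)^−252] / r = CHF 789,153.35

CHF 789,153.35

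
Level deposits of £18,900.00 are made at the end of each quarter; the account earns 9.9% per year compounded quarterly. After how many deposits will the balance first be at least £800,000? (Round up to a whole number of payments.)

30 payments

Periodic rate r = 0.099/4 per quarter; n is counted in quarters.
Ordinary annuity FV: 800,000 = 18,900 × [((1+r)^n − 1)/r].
(1+r)^n = 1 + 800,000 × r / 18,900, so n = ln(1 + 800,000·r/18,900) / ln(1+r) = 29.31.
Round up to a whole number of payments: n = 30.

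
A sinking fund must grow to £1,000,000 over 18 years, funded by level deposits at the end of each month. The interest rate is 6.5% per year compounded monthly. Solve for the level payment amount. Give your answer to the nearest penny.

£2,448.95

Level ordinary annuity; solve FV = PMT × [((1+r)^n − 1)/r] for PMT.
Periodic rate r = 0.065/12 per month; n is counted in months.
With n = 216: PMT = 1,000,000 / ([((1+r)^n − 1)/r]) = £2,448.95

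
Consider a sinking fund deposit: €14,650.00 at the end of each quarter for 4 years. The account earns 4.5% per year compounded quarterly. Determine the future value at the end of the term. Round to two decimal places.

€255,254.83

This is an ordinary annuity: 16 deposits of €14,650.00 at the end of each quarter.
Periodic rate r = 0.045/4 per quarter; n is counted in quarters.
FV = PMT × [((1+r)^n − 1)/r] = 14,650 × [(1+r)^16 − 1] / r = €255,254.83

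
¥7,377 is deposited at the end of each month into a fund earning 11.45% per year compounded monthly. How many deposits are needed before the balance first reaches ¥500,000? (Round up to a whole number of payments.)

53 payments

Periodic rate r = 0.1145/12 per month; n is counted in months.
Ordinary annuity FV: 500,000 = 7,377 × [((1+r)^n − 1)/r].
(1+r)^n = 1 + 500,000 × r / 7,377, so n = ln(1 + 500,000·r/7,377) / ln(1+r) = 52.52.
Round up to a whole number of payments: n = 53.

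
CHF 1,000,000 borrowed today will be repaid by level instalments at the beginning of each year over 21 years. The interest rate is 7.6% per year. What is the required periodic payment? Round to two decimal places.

CHF 89,948.90

Level annuity due; solve PV = PMT × [(1 − (1+r)^−n)/r] × (1+r) for PMT.
Periodic rate r = 0.076 per year.
With n = 21: PMT = 1,000,000 / ([(1 − (1+r)^−n)/r] × (1+r)) = CHF 89,948.90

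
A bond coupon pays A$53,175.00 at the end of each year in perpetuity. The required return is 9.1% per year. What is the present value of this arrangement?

Periodic rate r = 0.091 per year.
Level perpetuity: PV = PMT / r = 53,175 / (0.091) = A$584,340.66.

A$584,340.66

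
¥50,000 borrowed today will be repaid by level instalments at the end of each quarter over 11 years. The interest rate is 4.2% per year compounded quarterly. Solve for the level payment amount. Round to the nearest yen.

Level ordinary annuity; solve PV = PMT × [(1 − (1+r)^−n)/r] for PMT.
Periodic rate r = 0.042/4 per quarter; n is counted in quarters.
With n = 44: PMT = 50,000 / ([(1 − (1+r)^−n)/r]) = ¥1,425

¥1,425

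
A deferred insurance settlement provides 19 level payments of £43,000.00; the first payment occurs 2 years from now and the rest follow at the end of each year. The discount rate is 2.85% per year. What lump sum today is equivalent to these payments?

Ordinary annuity of 19 payments, first payment at period 2.
Periodic rate r = 0.0285 per year.
The ordinary-annuity PV formula values the stream one period before the first payment (period 1); discount that back 1 periods:
PV₀ = 43,000 × [1 − (1+r)^−19] / r × (1+r)^−1 = £606,885.80

£606,885.80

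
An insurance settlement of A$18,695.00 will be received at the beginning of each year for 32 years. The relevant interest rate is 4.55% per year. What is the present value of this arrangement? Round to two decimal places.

A$326,138.79

This is an annuity due: 32 payments of A$18,695.00 at the beginning of each year.
Periodic rate r = 0.0455 per year.
PV = PMT × [(1 − (1+r)^−n)/r] × (1+r) = 18,695 × [1 − (1+r)^−32] / r × (1+r) = A$326,138.79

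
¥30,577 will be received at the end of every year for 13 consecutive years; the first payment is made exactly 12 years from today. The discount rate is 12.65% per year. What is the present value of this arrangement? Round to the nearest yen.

¥51,342

Ordinary annuity of 13 payments, first payment at period 12.
Periodic rate r = 0.1265 per year.
The ordinary-annuity PV formula values the stream one period before the first payment (period 11); discount that back 11 periods:
PV₀ = 30,577 × [1 − (1+r)^−13] / r × (1+r)^−11 = ¥51,342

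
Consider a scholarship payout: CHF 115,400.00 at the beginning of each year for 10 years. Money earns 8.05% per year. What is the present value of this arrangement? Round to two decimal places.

CHF 834,794.41

This is an annuity due: 10 payments of CHF 115,400.00 at the beginning of each year.
Periodic rate r = 0.0805 per year.
PV = PMT × [(1 − (1+r)^−n)/r] × (1+r) = 115,400 × [1 − (1+r)^−10] / r × (1+r) = CHF 834,794.41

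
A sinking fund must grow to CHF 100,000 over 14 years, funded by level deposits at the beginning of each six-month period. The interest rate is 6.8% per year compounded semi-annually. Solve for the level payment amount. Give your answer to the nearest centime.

Level annuity due; solve FV = PMT × [((1+r)^n − 1)/r] × (1+r) for PMT.
Periodic rate r = 0.068/2 per half-year; n is counted in half-years.
With n = 28: PMT = 100,000 / ([((1+r)^n − 1)/r] × (1+r)) = CHF 2,121.14

CHF 2,121.14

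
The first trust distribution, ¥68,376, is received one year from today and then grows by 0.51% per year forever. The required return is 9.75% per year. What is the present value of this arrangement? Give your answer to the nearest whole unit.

¥740,000

Periodic rate r = 0.0975 per year.
Growing perpetuity (Gordon): PV = PMT₁ / (r − g) = 68,376 / (r − 0.0051) = ¥740,000.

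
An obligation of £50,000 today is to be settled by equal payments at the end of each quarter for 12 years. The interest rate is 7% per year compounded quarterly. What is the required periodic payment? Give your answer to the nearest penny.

Level ordinary annuity; solve PV = PMT × [(1 − (1+r)^−n)/r] for PMT.
Periodic rate r = 0.07/4 per quarter; n is counted in quarters.
With n = 48: PMT = 50,000 / ([(1 − (1+r)^−n)/r]) = £1,548.28

£1,548.28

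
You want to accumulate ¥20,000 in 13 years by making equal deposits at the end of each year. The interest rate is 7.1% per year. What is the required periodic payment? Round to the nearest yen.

¥987

Level ordinary annuity; solve FV = PMT × [((1+r)^n − 1)/r] for PMT.
Periodic rate r = 0.071 per year.
With n = 13: PMT = 20,000 / ([((1+r)^n − 1)/r]) = ¥987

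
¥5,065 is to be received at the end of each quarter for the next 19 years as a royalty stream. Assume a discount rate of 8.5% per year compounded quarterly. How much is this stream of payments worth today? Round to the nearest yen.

This is an ordinary annuity: 76 payments of ¥5,065 at the end of each quarter.
Periodic rate r = 0.085/4 per quarter; n is counted in quarters.
PV = PMT × [(1 − (1+r)^−n)/r] = 5,065 × [1 − (1+r)^−76] / r = ¥190,138

¥190,138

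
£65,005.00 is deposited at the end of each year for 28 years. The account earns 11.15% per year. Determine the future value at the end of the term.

This is an ordinary annuity: 28 deposits of £65,005.00 at the end of each year.
Periodic rate r = 0.1115 per year.
FV = PMT × [((1+r)^n − 1)/r] = 65,005 × [(1+r)^28 − 1] / r = £10,666,592.71

£10,666,592.71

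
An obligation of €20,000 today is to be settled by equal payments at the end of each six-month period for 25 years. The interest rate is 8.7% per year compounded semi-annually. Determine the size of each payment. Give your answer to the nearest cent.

€987.46

Level ordinary annuity; solve PV = PMT × [(1 − (1+r)^−n)/r] for PMT.
Periodic rate r = 0.087/2 per half-year; n is counted in half-years.
With n = 50: PMT = 20,000 / ([(1 − (1+r)^−n)/r]) = €987.46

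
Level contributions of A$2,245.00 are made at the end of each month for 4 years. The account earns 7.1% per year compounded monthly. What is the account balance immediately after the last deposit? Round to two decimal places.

This is an ordinary annuity: 48 deposits of A$2,245.00 at the end of each month.
Periodic rate r = 0.071/12 per month; n is counted in months.
FV = PMT × [((1+r)^n − 1)/r] = 2,245 × [(1+r)^48 − 1] / r = A$124,197.83

A$124,197.83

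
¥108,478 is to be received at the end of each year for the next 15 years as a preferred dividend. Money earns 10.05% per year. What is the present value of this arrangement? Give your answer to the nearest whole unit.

¥822,743

This is an ordinary annuity: 15 payments of ¥108,478 at the end of each year.
Periodic rate r = 0.1005 per year.
PV = PMT × [(1 − (1+r)^−n)/r] = 108,478 × [1 − (1+r)^−15] / r = ¥822,743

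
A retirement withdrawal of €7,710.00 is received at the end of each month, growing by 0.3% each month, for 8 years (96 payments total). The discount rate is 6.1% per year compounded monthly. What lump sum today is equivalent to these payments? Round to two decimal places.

€668,401.11

Periodic rate r = 0.061/12 per month; n is counted in months.
Growing ordinary annuity: PV = PMT₁ × [1 − ((1+g)/(1+r))^n] / (r − g) = 7,710 × [1 − ((1+0.003)/(1+r))^96] / (r − 0.003) = €668,401.11.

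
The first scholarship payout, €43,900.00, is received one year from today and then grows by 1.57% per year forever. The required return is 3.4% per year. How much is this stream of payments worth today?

€2,398,907.10

Periodic rate r = 0.034 per year.
Growing perpetuity (Gordon): PV = PMT₁ / (r − g) = 43,900 / (r − 0.0157) = €2,398,907.10.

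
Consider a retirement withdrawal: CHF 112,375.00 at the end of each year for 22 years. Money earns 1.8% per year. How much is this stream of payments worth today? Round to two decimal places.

This is an ordinary annuity: 22 payments of CHF 112,375.00 at the end of each year.
Periodic rate r = 0.018 per year.
PV = PMT × [(1 − (1+r)^−n)/r] = 112,375 × [1 − (1+r)^−22] / r = CHF 2,026,614.01

CHF 2,026,614.01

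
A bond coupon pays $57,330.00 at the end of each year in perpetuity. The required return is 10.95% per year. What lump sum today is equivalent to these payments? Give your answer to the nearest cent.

Periodic rate r = 0.1095 per year.
Level perpetuity: PV = PMT / r = 57,330 / (0.1095) = $523,561.64.

$523,561.64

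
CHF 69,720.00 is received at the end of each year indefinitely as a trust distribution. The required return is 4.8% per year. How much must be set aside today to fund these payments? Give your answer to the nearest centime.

CHF 1,452,500.00

Periodic rate r = 0.048 per year.
Level perpetuity: PV = PMT / r = 69,720 / (0.048) = CHF 1,452,500.00.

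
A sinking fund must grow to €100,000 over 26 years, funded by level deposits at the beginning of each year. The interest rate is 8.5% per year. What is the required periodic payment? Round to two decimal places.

Level annuity due; solve FV = PMT × [((1+r)^n − 1)/r] × (1+r) for PMT.
Periodic rate r = 0.085 per year.
With n = 26: PMT = 100,000 / ([((1+r)^n − 1)/r] × (1+r)) = €1,067.30

€1,067.30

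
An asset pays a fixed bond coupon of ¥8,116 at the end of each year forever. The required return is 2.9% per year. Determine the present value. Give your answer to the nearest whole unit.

¥279,862

Periodic rate r = 0.029 per year.
Level perpetuity: PV = PMT / r = 8,116 / (0.029) = ¥279,862.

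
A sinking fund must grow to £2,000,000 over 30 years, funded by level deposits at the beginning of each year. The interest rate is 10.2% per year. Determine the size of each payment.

Level annuity due; solve FV = PMT × [((1+r)^n − 1)/r] × (1+r) for PMT.
Periodic rate r = 0.102 per year.
With n = 30: PMT = 2,000,000 / ([((1+r)^n − 1)/r] × (1+r)) = £10,622.66

£10,622.66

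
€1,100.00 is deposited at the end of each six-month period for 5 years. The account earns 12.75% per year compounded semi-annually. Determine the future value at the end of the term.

€14,756.76

This is an ordinary annuity: 10 deposits of €1,100.00 at the end of each six-month period.
Periodic rate r = 0.1275/2 per half-year; n is counted in half-years.
FV = PMT × [((1+r)^n − 1)/r] = 1,100 × [(1+r)^10 − 1] / r = €14,756.76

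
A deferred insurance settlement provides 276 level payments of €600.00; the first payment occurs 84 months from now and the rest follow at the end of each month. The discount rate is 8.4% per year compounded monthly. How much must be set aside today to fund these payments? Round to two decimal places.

€41,034.41

Ordinary annuity of 276 payments, first payment at period 84.
Periodic rate r = 0.084/12 per month; n is counted in months.
The ordinary-annuity PV formula values the stream one period before the first payment (period 83); discount that back 83 periods:
PV₀ = 600 × [1 − (1+r)^−276] / r × (1+r)^−83 = €41,034.41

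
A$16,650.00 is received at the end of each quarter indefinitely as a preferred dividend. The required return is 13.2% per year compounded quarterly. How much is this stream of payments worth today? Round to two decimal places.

A$504,545.45

Periodic rate r = 0.132/4 per quarter.
Level perpetuity: PV = PMT / r = 16,650 / (0.132/4) = A$504,545.45.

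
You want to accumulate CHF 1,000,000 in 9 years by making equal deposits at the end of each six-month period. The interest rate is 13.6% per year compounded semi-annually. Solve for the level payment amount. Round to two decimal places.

CHF 29,982.31

Level ordinary annuity; solve FV = PMT × [((1+r)^n − 1)/r] for PMT.
Periodic rate r = 0.136/2 per half-year; n is counted in half-years.
With n = 18: PMT = 1,000,000 / ([((1+r)^n − 1)/r]) = CHF 29,982.31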